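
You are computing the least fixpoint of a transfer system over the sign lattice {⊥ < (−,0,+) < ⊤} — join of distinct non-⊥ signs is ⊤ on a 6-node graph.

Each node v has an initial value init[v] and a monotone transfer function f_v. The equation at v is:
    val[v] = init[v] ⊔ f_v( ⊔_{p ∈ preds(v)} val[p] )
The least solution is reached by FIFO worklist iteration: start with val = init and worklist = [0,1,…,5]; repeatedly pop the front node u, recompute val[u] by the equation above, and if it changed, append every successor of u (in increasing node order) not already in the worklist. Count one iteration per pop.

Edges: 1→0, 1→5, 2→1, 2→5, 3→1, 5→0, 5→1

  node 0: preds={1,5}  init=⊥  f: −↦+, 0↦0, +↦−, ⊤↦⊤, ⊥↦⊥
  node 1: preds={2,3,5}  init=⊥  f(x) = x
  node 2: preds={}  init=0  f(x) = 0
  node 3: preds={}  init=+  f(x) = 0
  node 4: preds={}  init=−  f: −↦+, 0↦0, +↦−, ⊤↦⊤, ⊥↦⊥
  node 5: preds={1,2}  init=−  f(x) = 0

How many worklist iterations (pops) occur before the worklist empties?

Iteration log — 8 steps:
  step 1. node 0  ⊔preds=−  new=+  old=⊥  +wl: 
  step 2. node 1  ⊔preds=⊤  new=⊤  old=⊥  +wl: 0
  step 3. node 2  ⊔preds=⊥  new=0  stable
  step 4. node 3  ⊔preds=⊥  new=⊤  old=+  +wl: 1
  step 5. node 4  ⊔preds=⊥  new=−  stable
  step 6. node 5  ⊔preds=⊤  new=⊤  old=−  +wl: 
  step 7. node 0  ⊔preds=⊤  new=⊤  old=+  +wl: 
  step 8. node 1  ⊔preds=⊤  new=⊤  stable

Least fixpoint reached:
  node 0: ⊤
  node 1: ⊤
  node 2: 0
  node 3: ⊤
  node 4: −
  node 5: ⊤

8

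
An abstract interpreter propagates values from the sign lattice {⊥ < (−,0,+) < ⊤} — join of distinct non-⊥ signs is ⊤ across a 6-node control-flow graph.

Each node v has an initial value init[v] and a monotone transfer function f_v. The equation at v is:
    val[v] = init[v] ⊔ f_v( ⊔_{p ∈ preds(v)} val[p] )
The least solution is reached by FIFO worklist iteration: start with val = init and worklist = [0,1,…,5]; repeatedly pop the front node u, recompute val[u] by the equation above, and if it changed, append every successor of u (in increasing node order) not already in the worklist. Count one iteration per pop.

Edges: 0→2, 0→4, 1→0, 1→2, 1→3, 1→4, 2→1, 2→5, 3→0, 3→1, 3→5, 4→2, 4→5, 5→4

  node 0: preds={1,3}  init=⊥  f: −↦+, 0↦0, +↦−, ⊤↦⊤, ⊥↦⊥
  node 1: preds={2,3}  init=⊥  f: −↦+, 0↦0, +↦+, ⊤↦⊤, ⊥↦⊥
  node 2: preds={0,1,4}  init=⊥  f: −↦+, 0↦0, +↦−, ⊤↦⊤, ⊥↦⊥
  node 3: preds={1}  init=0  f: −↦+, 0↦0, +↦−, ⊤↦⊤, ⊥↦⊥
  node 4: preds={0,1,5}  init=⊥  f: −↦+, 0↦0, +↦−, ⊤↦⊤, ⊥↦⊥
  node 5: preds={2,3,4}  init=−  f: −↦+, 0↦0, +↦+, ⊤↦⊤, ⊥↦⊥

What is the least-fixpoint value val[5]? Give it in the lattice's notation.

⊤

Iteration log — 19 steps:
  step 1. node 0  ⊔preds=0  new=0  old=⊥  +wl: 
  step 2. node 1  ⊔preds=0  new=0  old=⊥  +wl: 0
  step 3. node 2  ⊔preds=0  new=0  old=⊥  +wl: 1
  step 4. node 3  ⊔preds=0  new=0  stable
  step 5. node 4  ⊔preds=⊤  new=⊤  old=⊥  +wl: 2
  step 6. node 5  ⊔preds=⊤  new=⊤  old=−  +wl: 4
  step 7. node 0  ⊔preds=0  new=0  stable
  step 8. node 1  ⊔preds=0  new=0  stable
  step 9. node 2  ⊔preds=⊤  new=⊤  old=0  +wl: 1,5
  step 10. node 4  ⊔preds=⊤  new=⊤  stable
  step 11. node 1  ⊔preds=⊤  new=⊤  old=0  +wl: 0,2,3,4
  step 12. node 5  ⊔preds=⊤  new=⊤  stable
  step 13. node 0  ⊔preds=⊤  new=⊤  old=0  +wl: 
  step 14. node 2  ⊔preds=⊤  new=⊤  stable
  step 15. node 3  ⊔preds=⊤  new=⊤  old=0  +wl: 0,1,5
  step 16. node 4  ⊔preds=⊤  new=⊤  stable
  step 17. node 0  ⊔preds=⊤  new=⊤  stable
  step 18. node 1  ⊔preds=⊤  new=⊤  stable
  step 19. node 5  ⊔preds=⊤  new=⊤  stable

Least fixpoint reached:
  node 0: ⊤
  node 1: ⊤
  node 2: ⊤
  node 3: ⊤
  node 4: ⊤
  node 5: ⊤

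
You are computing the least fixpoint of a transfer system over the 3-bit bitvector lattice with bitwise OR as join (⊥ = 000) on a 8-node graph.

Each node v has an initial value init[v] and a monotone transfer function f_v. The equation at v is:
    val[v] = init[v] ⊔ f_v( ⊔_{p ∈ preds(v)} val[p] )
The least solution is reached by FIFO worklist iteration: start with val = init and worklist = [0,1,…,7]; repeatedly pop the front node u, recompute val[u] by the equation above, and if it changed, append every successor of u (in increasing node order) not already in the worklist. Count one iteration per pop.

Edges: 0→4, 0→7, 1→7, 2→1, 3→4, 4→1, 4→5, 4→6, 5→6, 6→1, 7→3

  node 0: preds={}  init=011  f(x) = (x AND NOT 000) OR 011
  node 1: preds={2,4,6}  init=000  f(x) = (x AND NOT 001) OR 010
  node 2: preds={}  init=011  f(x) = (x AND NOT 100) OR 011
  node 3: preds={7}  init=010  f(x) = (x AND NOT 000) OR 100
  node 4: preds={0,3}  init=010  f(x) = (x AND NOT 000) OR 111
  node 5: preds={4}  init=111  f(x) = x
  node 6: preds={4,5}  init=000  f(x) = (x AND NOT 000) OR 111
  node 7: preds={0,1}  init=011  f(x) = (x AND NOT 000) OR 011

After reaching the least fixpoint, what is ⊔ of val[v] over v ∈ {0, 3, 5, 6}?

Trace (11 dequeues):
  [1] u=0 | in 000 | out 011 | ==
  [2] u=1 | in 011 | out 010 | prev 000 | push {}
  [3] u=2 | in 000 | out 011 | ==
  [4] u=3 | in 011 | out 111 | prev 010 | push {}
  [5] u=4 | in 111 | out 111 | prev 010 | push {1}
  [6] u=5 | in 111 | out 111 | ==
  [7] u=6 | in 111 | out 111 | prev 000 | push {}
  [8] u=7 | in 011 | out 011 | ==
  [9] u=1 | in 111 | out 110 | prev 010 | push {7}
  [10] u=7 | in 111 | out 111 | prev 011 | push {3}
  [11] u=3 | in 111 | out 111 | ==

Converged values:
  [0] 011
  [1] 110
  [2] 011
  [3] 111
  [4] 111
  [5] 111
  [6] 111
  [7] 111

111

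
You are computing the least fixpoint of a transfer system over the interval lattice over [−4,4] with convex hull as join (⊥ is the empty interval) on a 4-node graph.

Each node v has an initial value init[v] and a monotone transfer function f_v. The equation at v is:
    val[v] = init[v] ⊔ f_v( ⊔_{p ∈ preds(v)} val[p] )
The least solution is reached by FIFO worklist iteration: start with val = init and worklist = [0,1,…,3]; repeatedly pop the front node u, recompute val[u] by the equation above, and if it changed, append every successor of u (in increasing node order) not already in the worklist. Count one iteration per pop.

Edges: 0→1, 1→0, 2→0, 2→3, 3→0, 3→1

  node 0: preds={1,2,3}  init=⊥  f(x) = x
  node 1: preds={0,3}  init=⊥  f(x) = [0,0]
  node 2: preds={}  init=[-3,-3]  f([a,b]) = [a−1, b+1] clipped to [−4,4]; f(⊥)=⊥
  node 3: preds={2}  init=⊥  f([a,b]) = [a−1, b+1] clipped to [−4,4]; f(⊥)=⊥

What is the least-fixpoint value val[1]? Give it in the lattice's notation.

[0,0]

Trace (6 dequeues):
  [1] u=0 | in [-3,-3] | out [-3,-3] | prev ⊥ | push {}
  [2] u=1 | in [-3,-3] | out [0,0] | prev ⊥ | push {0}
  [3] u=2 | in ⊥ | out [-3,-3] | ==
  [4] u=3 | in [-3,-3] | out [-4,-2] | prev ⊥ | push {1}
  [5] u=0 | in [-4,0] | out [-4,0] | prev [-3,-3] | push {}
  [6] u=1 | in [-4,0] | out [0,0] | ==

Converged values:
  [0] [-4,0]
  [1] [0,0]
  [2] [-3,-3]
  [3] [-4,-2]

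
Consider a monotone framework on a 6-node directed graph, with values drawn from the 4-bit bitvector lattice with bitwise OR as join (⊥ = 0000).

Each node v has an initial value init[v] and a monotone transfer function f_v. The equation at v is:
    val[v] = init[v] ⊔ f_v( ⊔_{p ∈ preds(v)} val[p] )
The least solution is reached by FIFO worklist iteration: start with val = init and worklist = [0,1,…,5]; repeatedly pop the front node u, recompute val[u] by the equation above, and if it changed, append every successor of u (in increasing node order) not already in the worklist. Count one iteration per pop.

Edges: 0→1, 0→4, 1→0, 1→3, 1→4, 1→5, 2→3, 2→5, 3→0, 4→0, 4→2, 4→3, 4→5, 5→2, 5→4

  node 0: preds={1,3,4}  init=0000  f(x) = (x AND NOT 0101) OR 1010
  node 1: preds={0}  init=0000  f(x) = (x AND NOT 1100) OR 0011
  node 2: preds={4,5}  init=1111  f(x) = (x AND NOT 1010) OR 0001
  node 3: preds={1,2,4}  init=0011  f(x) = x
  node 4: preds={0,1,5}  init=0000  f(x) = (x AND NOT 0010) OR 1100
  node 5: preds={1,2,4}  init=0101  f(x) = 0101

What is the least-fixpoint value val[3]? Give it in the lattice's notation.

Trace (9 dequeues):
  [1] u=0 | in 0011 | out 1010 | prev 0000 | push {}
  [2] u=1 | in 1010 | out 0011 | prev 0000 | push {0}
  [3] u=2 | in 0101 | out 1111 | ==
  [4] u=3 | in 1111 | out 1111 | prev 0011 | push {}
  [5] u=4 | in 1111 | out 1101 | prev 0000 | push {2,3}
  [6] u=5 | in 1111 | out 0101 | ==
  [7] u=0 | in 1111 | out 1010 | ==
  [8] u=2 | in 1101 | out 1111 | ==
  [9] u=3 | in 1111 | out 1111 | ==

Converged values:
  [0] 1010
  [1] 0011
  [2] 1111
  [3] 1111
  [4] 1101
  [5] 0101

1111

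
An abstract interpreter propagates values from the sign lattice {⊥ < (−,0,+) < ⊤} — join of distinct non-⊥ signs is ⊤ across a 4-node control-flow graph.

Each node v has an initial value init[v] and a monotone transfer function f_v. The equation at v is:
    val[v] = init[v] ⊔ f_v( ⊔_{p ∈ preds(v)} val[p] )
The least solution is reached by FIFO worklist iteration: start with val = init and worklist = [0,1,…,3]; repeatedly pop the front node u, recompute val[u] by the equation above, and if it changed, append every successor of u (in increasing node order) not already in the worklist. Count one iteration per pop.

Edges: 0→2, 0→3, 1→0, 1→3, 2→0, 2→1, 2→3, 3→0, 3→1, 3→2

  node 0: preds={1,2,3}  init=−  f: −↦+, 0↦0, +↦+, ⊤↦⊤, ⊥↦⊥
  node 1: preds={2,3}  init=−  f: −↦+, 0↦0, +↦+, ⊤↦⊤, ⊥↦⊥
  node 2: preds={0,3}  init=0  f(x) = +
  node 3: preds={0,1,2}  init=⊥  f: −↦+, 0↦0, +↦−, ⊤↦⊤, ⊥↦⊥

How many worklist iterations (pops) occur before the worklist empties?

7

Worklist (7 pops):
  #1 pop 0: in=⊤ → ⊤ (was −); enqueue []
  #2 pop 1: in=0 → ⊤ (was −); enqueue [0]
  #3 pop 2: in=⊤ → ⊤ (was 0); enqueue [1]
  #4 pop 3: in=⊤ → ⊤ (was ⊥); enqueue [2]
  #5 pop 0: in=⊤ → ⊤ (no change)
  #6 pop 1: in=⊤ → ⊤ (no change)
  #7 pop 2: in=⊤ → ⊤ (no change)

Fixpoint:
  val[0] = ⊤
  val[1] = ⊤
  val[2] = ⊤
  val[3] = ⊤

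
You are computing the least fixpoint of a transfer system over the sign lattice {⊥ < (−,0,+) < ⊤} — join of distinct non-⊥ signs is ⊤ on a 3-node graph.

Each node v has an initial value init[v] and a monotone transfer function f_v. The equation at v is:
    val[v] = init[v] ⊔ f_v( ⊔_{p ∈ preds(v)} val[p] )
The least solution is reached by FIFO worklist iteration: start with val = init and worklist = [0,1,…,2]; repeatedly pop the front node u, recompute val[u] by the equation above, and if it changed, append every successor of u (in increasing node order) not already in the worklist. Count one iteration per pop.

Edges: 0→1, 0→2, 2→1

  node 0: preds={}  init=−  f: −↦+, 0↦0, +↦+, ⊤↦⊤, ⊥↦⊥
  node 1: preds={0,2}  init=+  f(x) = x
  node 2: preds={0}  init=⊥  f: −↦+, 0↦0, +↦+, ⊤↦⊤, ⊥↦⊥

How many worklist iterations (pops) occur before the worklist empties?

Iteration log — 4 steps:
  step 1. node 0  ⊔preds=⊥  new=−  stable
  step 2. node 1  ⊔preds=−  new=⊤  old=+  +wl: 
  step 3. node 2  ⊔preds=−  new=+  old=⊥  +wl: 1
  step 4. node 1  ⊔preds=⊤  new=⊤  stable

Least fixpoint reached:
  node 0: −
  node 1: ⊤
  node 2: +

4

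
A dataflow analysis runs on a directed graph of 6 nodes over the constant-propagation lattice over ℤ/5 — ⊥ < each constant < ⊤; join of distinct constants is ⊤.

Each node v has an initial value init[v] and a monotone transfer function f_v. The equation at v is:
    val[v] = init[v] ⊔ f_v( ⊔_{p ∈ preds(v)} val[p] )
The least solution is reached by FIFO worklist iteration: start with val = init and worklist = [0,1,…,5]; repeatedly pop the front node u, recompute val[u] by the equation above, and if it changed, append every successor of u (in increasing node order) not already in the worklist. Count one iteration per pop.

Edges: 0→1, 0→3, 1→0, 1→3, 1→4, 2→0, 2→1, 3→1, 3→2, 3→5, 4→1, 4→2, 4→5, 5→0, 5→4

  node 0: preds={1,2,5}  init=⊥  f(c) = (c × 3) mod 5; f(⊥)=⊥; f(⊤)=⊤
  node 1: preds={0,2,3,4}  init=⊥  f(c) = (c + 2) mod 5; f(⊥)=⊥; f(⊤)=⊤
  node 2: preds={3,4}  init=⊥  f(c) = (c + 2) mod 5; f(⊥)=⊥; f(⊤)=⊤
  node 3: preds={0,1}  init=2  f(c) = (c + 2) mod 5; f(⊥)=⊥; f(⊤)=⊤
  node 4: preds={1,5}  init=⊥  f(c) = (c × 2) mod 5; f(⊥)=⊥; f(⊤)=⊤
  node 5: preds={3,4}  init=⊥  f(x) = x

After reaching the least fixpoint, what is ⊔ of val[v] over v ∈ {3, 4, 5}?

⊤

Iteration log — 15 steps:
  step 1. node 0  ⊔preds=⊥  new=⊥  stable
  step 2. node 1  ⊔preds=2  new=4  old=⊥  +wl: 0
  step 3. node 2  ⊔preds=2  new=4  old=⊥  +wl: 1
  step 4. node 3  ⊔preds=4  new=⊤  old=2  +wl: 2
  step 5. node 4  ⊔preds=4  new=3  old=⊥  +wl: 
  step 6. node 5  ⊔preds=⊤  new=⊤  old=⊥  +wl: 4
  step 7. node 0  ⊔preds=⊤  new=⊤  old=⊥  +wl: 3
  step 8. node 1  ⊔preds=⊤  new=⊤  old=4  +wl: 0
  step 9. node 2  ⊔preds=⊤  new=⊤  old=4  +wl: 1
  step 10. node 4  ⊔preds=⊤  new=⊤  old=3  +wl: 2,5
  step 11. node 3  ⊔preds=⊤  new=⊤  stable
  step 12. node 0  ⊔preds=⊤  new=⊤  stable
  step 13. node 1  ⊔preds=⊤  new=⊤  stable
  step 14. node 2  ⊔preds=⊤  new=⊤  stable
  step 15. node 5  ⊔preds=⊤  new=⊤  stable

Least fixpoint reached:
  node 0: ⊤
  node 1: ⊤
  node 2: ⊤
  node 3: ⊤
  node 4: ⊤
  node 5: ⊤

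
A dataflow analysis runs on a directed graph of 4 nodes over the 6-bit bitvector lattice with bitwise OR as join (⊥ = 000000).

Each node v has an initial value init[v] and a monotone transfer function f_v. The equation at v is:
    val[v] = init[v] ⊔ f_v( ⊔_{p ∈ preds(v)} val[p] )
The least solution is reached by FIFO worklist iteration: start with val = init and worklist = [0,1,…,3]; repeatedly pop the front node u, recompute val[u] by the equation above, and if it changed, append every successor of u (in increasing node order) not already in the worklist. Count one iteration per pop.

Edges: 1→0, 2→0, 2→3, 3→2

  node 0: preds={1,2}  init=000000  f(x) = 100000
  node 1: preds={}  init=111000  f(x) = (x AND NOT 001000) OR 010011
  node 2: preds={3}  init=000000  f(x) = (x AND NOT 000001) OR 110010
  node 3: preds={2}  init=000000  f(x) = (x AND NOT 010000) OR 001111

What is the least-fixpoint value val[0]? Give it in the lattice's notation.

100000

Trace (8 dequeues):
  [1] u=0 | in 111000 | out 100000 | prev 000000 | push {}
  [2] u=1 | in 000000 | out 111011 | prev 111000 | push {0}
  [3] u=2 | in 000000 | out 110010 | prev 000000 | push {}
  [4] u=3 | in 110010 | out 101111 | prev 000000 | push {2}
  [5] u=0 | in 111011 | out 100000 | ==
  [6] u=2 | in 101111 | out 111110 | prev 110010 | push {0,3}
  [7] u=0 | in 111111 | out 100000 | ==
  [8] u=3 | in 111110 | out 101111 | ==

Converged values:
  [0] 100000
  [1] 111011
  [2] 111110
  [3] 101111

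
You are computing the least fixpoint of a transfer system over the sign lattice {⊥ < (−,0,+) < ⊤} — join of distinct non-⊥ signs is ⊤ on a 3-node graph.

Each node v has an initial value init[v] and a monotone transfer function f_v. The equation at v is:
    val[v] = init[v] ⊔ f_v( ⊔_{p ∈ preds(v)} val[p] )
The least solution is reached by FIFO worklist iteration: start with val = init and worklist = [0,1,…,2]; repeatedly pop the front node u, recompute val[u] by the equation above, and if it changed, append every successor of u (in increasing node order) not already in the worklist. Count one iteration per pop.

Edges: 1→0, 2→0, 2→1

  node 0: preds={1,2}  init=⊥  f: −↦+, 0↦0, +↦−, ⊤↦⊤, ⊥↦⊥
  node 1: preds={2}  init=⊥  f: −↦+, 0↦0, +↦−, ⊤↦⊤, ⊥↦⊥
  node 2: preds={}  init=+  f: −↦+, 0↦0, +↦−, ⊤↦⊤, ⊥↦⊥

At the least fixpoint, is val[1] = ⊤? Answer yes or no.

no

Iteration log — 4 steps:
  step 1. node 0  ⊔preds=+  new=−  old=⊥  +wl: 
  step 2. node 1  ⊔preds=+  new=−  old=⊥  +wl: 0
  step 3. node 2  ⊔preds=⊥  new=+  stable
  step 4. node 0  ⊔preds=⊤  new=⊤  old=−  +wl: 

Least fixpoint reached:
  node 0: ⊤
  node 1: −
  node 2: +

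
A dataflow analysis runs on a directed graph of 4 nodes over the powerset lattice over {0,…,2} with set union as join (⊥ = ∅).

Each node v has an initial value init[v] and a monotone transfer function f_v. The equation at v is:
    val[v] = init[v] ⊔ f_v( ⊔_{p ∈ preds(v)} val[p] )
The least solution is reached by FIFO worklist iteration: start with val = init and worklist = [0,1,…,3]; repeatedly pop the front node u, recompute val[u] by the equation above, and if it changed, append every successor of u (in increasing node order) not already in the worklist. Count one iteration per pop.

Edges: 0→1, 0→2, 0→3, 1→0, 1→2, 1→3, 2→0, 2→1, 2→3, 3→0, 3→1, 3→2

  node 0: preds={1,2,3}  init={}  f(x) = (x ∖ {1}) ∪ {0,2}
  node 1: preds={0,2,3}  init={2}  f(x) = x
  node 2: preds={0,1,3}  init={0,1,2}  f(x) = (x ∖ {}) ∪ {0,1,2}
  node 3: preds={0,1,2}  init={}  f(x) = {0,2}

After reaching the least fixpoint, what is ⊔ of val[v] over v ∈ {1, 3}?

{0,1,2}

Iteration log — 7 steps:
  step 1. node 0  ⊔preds={0,1,2}  new={0,2}  old={}  +wl: 
  step 2. node 1  ⊔preds={0,1,2}  new={0,1,2}  old={2}  +wl: 0
  step 3. node 2  ⊔preds={0,1,2}  new={0,1,2}  stable
  step 4. node 3  ⊔preds={0,1,2}  new={0,2}  old={}  +wl: 1,2
  step 5. node 0  ⊔preds={0,1,2}  new={0,2}  stable
  step 6. node 1  ⊔preds={0,1,2}  new={0,1,2}  stable
  step 7. node 2  ⊔preds={0,1,2}  new={0,1,2}  stable

Least fixpoint reached:
  node 0: {0,2}
  node 1: {0,1,2}
  node 2: {0,1,2}
  node 3: {0,2}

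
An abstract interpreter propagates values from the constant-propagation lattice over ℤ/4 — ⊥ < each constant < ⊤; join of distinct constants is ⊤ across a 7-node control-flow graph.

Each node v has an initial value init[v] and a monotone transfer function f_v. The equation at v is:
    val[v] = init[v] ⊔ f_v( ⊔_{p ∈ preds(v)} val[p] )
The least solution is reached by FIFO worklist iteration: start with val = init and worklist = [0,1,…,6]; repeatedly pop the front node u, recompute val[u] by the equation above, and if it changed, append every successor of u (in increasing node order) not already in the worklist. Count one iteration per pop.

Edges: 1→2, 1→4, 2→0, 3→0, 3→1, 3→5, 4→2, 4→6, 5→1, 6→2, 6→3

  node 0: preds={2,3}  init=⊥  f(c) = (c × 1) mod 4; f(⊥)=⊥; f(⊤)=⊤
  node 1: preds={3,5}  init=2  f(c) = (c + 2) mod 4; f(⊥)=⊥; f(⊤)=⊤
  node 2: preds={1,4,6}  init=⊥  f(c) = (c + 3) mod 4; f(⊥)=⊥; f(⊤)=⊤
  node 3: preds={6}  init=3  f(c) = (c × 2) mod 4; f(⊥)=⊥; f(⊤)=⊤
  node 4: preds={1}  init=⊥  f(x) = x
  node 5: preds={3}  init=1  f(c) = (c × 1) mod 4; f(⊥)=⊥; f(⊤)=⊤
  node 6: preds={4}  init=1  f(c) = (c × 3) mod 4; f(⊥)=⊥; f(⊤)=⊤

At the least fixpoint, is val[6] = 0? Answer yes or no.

Trace (11 dequeues):
  [1] u=0 | in 3 | out 3 | prev ⊥ | push {}
  [2] u=1 | in ⊤ | out ⊤ | prev 2 | push {}
  [3] u=2 | in ⊤ | out ⊤ | prev ⊥ | push {0}
  [4] u=3 | in 1 | out ⊤ | prev 3 | push {1}
  [5] u=4 | in ⊤ | out ⊤ | prev ⊥ | push {2}
  [6] u=5 | in ⊤ | out ⊤ | prev 1 | push {}
  [7] u=6 | in ⊤ | out ⊤ | prev 1 | push {3}
  [8] u=0 | in ⊤ | out ⊤ | prev 3 | push {}
  [9] u=1 | in ⊤ | out ⊤ | ==
  [10] u=2 | in ⊤ | out ⊤ | ==
  [11] u=3 | in ⊤ | out ⊤ | ==

Converged values:
  [0] ⊤
  [1] ⊤
  [2] ⊤
  [3] ⊤
  [4] ⊤
  [5] ⊤
  [6] ⊤

no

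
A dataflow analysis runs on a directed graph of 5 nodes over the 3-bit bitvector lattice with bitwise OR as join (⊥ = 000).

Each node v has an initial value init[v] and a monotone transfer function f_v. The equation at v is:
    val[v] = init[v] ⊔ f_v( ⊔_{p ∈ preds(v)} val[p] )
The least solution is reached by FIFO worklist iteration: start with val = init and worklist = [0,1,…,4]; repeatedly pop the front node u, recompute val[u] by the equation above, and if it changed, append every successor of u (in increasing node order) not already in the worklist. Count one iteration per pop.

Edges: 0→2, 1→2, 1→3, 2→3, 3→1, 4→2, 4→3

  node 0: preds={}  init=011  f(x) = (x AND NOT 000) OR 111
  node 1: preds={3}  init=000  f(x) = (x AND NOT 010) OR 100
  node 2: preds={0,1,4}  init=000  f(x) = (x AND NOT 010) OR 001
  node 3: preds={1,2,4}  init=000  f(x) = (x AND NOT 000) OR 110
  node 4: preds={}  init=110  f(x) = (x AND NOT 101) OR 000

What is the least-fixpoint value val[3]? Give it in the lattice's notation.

111

Worklist (8 pops):
  #1 pop 0: in=000 → 111 (was 011); enqueue []
  #2 pop 1: in=000 → 100 (was 000); enqueue []
  #3 pop 2: in=111 → 101 (was 000); enqueue []
  #4 pop 3: in=111 → 111 (was 000); enqueue [1]
  #5 pop 4: in=000 → 110 (no change)
  #6 pop 1: in=111 → 101 (was 100); enqueue [2,3]
  #7 pop 2: in=111 → 101 (no change)
  #8 pop 3: in=111 → 111 (no change)

Fixpoint:
  val[0] = 111
  val[1] = 101
  val[2] = 101
  val[3] = 111
  val[4] = 110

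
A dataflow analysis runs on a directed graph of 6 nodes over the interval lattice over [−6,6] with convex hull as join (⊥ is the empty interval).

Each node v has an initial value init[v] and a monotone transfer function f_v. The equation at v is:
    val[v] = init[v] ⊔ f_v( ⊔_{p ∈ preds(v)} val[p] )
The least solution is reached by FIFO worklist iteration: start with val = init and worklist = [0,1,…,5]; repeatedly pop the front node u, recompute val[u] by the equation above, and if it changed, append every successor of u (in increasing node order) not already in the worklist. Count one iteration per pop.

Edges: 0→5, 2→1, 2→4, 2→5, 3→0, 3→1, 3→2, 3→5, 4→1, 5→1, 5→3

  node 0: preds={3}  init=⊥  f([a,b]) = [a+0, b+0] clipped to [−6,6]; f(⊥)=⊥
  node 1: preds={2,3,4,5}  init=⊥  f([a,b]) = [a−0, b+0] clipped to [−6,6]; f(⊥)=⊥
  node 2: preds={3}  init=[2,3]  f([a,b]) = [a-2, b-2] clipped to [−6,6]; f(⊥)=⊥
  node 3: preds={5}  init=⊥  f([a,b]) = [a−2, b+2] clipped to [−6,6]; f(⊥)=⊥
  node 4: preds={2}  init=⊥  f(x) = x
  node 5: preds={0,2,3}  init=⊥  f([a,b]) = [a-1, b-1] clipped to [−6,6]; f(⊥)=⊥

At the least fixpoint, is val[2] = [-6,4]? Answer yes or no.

yes

Iteration log — 30 steps:
  step 1. node 0  ⊔preds=⊥  new=⊥  stable
  step 2. node 1  ⊔preds=[2,3]  new=[2,3]  old=⊥  +wl: 
  step 3. node 2  ⊔preds=⊥  new=[2,3]  stable
  step 4. node 3  ⊔preds=⊥  new=⊥  stable
  step 5. node 4  ⊔preds=[2,3]  new=[2,3]  old=⊥  +wl: 1
  step 6. node 5  ⊔preds=[2,3]  new=[1,2]  old=⊥  +wl: 3
  step 7. node 1  ⊔preds=[1,3]  new=[1,3]  old=[2,3]  +wl: 
  step 8. node 3  ⊔preds=[1,2]  new=[-1,4]  old=⊥  +wl: 0,1,2,5
  step 9. node 0  ⊔preds=[-1,4]  new=[-1,4]  old=⊥  +wl: 
  step 10. node 1  ⊔preds=[-1,4]  new=[-1,4]  old=[1,3]  +wl: 
  step 11. node 2  ⊔preds=[-1,4]  new=[-3,3]  old=[2,3]  +wl: 1,4
  step 12. node 5  ⊔preds=[-3,4]  new=[-4,3]  old=[1,2]  +wl: 3
  step 13. node 1  ⊔preds=[-4,4]  new=[-4,4]  old=[-1,4]  +wl: 
  step 14. node 4  ⊔preds=[-3,3]  new=[-3,3]  old=[2,3]  +wl: 1
  step 15. node 3  ⊔preds=[-4,3]  new=[-6,5]  old=[-1,4]  +wl: 0,2,5
  step 16. node 1  ⊔preds=[-6,5]  new=[-6,5]  old=[-4,4]  +wl: 
  step 17. node 0  ⊔preds=[-6,5]  new=[-6,5]  old=[-1,4]  +wl: 
  step 18. node 2  ⊔preds=[-6,5]  new=[-6,3]  old=[-3,3]  +wl: 1,4
  step 19. node 5  ⊔preds=[-6,5]  new=[-6,4]  old=[-4,3]  +wl: 3
  step 20. node 1  ⊔preds=[-6,5]  new=[-6,5]  stable
  step 21. node 4  ⊔preds=[-6,3]  new=[-6,3]  old=[-3,3]  +wl: 1
  step 22. node 3  ⊔preds=[-6,4]  new=[-6,6]  old=[-6,5]  +wl: 0,2,5
  step 23. node 1  ⊔preds=[-6,6]  new=[-6,6]  old=[-6,5]  +wl: 
  step 24. node 0  ⊔preds=[-6,6]  new=[-6,6]  old=[-6,5]  +wl: 
  step 25. node 2  ⊔preds=[-6,6]  new=[-6,4]  old=[-6,3]  +wl: 1,4
  step 26. node 5  ⊔preds=[-6,6]  new=[-6,5]  old=[-6,4]  +wl: 3
  step 27. node 1  ⊔preds=[-6,6]  new=[-6,6]  stable
  step 28. node 4  ⊔preds=[-6,4]  new=[-6,4]  old=[-6,3]  +wl: 1
  step 29. node 3  ⊔preds=[-6,5]  new=[-6,6]  stable
  step 30. node 1  ⊔preds=[-6,6]  new=[-6,6]  stable

Least fixpoint reached:
  node 0: [-6,6]
  node 1: [-6,6]
  node 2: [-6,4]
  node 3: [-6,6]
  node 4: [-6,4]
  node 5: [-6,5]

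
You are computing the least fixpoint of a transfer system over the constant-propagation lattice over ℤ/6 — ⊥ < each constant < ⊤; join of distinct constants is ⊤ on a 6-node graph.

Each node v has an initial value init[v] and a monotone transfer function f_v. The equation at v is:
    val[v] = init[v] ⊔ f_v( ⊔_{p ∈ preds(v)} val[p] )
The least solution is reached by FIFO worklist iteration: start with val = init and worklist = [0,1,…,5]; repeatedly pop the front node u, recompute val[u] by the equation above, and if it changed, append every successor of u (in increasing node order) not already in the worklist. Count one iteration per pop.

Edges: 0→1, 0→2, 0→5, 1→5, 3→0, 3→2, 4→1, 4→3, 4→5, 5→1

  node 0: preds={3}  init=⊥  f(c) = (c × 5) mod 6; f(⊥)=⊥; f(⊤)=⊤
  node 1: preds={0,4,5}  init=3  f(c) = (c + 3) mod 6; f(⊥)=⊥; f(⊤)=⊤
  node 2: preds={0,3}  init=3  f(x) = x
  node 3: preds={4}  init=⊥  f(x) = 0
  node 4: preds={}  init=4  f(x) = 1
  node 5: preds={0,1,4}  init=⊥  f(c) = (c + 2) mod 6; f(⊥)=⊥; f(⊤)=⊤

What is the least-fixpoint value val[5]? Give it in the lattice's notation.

Trace (11 dequeues):
  [1] u=0 | in ⊥ | out ⊥ | ==
  [2] u=1 | in 4 | out ⊤ | prev 3 | push {}
  [3] u=2 | in ⊥ | out 3 | ==
  [4] u=3 | in 4 | out 0 | prev ⊥ | push {0,2}
  [5] u=4 | in ⊥ | out ⊤ | prev 4 | push {1,3}
  [6] u=5 | in ⊤ | out ⊤ | prev ⊥ | push {}
  [7] u=0 | in 0 | out 0 | prev ⊥ | push {5}
  [8] u=2 | in 0 | out ⊤ | prev 3 | push {}
  [9] u=1 | in ⊤ | out ⊤ | ==
  [10] u=3 | in ⊤ | out 0 | ==
  [11] u=5 | in ⊤ | out ⊤ | ==

Converged values:
  [0] 0
  [1] ⊤
  [2] ⊤
  [3] 0
  [4] ⊤
  [5] ⊤

⊤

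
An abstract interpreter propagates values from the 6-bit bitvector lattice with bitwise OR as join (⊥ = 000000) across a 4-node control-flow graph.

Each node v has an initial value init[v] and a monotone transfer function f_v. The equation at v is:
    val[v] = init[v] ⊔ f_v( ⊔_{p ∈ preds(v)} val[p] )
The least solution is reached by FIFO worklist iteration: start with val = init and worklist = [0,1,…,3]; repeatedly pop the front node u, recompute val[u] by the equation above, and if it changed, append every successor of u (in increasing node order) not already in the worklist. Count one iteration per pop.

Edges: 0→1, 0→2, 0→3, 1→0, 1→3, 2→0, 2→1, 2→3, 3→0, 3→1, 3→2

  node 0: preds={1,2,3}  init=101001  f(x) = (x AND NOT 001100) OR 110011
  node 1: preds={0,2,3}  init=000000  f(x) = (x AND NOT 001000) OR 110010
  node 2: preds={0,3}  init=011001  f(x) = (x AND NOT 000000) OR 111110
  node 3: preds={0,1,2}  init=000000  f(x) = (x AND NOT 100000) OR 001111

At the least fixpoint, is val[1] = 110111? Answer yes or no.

yes

Iteration log — 9 steps:
  step 1. node 0  ⊔preds=011001  new=111011  old=101001  +wl: 
  step 2. node 1  ⊔preds=111011  new=110011  old=000000  +wl: 0
  step 3. node 2  ⊔preds=111011  new=111111  old=011001  +wl: 1
  step 4. node 3  ⊔preds=111111  new=011111  old=000000  +wl: 2
  step 5. node 0  ⊔preds=111111  new=111011  stable
  step 6. node 1  ⊔preds=111111  new=110111  old=110011  +wl: 0,3
  step 7. node 2  ⊔preds=111111  new=111111  stable
  step 8. node 0  ⊔preds=111111  new=111011  stable
  step 9. node 3  ⊔preds=111111  new=011111  stable

Least fixpoint reached:
  node 0: 111011
  node 1: 110111
  node 2: 111111
  node 3: 011111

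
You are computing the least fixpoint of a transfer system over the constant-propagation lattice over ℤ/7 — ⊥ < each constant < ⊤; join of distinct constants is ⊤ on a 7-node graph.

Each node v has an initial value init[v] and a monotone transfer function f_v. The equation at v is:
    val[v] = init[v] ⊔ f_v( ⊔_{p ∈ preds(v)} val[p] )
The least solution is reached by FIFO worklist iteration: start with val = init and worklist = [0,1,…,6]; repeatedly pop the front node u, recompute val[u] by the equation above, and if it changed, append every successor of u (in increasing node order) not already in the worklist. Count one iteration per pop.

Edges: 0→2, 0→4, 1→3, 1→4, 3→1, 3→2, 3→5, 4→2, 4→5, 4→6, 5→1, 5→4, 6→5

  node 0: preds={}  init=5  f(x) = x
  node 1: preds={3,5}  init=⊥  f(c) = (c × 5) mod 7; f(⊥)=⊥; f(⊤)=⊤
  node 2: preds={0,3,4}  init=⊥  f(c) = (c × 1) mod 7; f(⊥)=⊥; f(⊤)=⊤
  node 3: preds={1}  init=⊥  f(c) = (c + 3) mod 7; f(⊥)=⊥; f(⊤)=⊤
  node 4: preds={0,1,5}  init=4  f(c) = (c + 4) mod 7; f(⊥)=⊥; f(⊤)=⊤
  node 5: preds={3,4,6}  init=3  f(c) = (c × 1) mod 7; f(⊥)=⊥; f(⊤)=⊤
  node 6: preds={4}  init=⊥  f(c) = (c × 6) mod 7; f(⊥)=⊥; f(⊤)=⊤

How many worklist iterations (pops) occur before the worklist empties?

15

Trace (15 dequeues):
  [1] u=0 | in ⊥ | out 5 | ==
  [2] u=1 | in 3 | out 1 | prev ⊥ | push {}
  [3] u=2 | in ⊤ | out ⊤ | prev ⊥ | push {}
  [4] u=3 | in 1 | out 4 | prev ⊥ | push {1,2}
  [5] u=4 | in ⊤ | out ⊤ | prev 4 | push {}
  [6] u=5 | in ⊤ | out ⊤ | prev 3 | push {4}
  [7] u=6 | in ⊤ | out ⊤ | prev ⊥ | push {5}
  [8] u=1 | in ⊤ | out ⊤ | prev 1 | push {3}
  [9] u=2 | in ⊤ | out ⊤ | ==
  [10] u=4 | in ⊤ | out ⊤ | ==
  [11] u=5 | in ⊤ | out ⊤ | ==
  [12] u=3 | in ⊤ | out ⊤ | prev 4 | push {1,2,5}
  [13] u=1 | in ⊤ | out ⊤ | ==
  [14] u=2 | in ⊤ | out ⊤ | ==
  [15] u=5 | in ⊤ | out ⊤ | ==

Converged values:
  [0] 5
  [1] ⊤
  [2] ⊤
  [3] ⊤
  [4] ⊤
  [5] ⊤
  [6] ⊤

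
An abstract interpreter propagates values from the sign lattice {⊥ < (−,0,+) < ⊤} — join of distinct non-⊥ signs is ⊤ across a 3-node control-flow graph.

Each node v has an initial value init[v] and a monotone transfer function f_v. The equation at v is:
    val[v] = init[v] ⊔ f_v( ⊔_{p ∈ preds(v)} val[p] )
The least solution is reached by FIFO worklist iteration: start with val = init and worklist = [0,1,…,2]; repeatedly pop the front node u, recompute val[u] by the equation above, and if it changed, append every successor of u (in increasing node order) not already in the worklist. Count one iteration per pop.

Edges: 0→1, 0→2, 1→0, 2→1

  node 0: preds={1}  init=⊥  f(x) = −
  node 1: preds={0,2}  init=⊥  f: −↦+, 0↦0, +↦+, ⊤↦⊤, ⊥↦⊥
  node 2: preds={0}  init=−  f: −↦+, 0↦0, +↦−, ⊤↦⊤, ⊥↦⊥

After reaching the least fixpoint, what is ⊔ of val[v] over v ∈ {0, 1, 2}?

Iteration log — 6 steps:
  step 1. node 0  ⊔preds=⊥  new=−  old=⊥  +wl: 
  step 2. node 1  ⊔preds=−  new=+  old=⊥  +wl: 0
  step 3. node 2  ⊔preds=−  new=⊤  old=−  +wl: 1
  step 4. node 0  ⊔preds=+  new=−  stable
  step 5. node 1  ⊔preds=⊤  new=⊤  old=+  +wl: 0
  step 6. node 0  ⊔preds=⊤  new=−  stable

Least fixpoint reached:
  node 0: −
  node 1: ⊤
  node 2: ⊤

⊤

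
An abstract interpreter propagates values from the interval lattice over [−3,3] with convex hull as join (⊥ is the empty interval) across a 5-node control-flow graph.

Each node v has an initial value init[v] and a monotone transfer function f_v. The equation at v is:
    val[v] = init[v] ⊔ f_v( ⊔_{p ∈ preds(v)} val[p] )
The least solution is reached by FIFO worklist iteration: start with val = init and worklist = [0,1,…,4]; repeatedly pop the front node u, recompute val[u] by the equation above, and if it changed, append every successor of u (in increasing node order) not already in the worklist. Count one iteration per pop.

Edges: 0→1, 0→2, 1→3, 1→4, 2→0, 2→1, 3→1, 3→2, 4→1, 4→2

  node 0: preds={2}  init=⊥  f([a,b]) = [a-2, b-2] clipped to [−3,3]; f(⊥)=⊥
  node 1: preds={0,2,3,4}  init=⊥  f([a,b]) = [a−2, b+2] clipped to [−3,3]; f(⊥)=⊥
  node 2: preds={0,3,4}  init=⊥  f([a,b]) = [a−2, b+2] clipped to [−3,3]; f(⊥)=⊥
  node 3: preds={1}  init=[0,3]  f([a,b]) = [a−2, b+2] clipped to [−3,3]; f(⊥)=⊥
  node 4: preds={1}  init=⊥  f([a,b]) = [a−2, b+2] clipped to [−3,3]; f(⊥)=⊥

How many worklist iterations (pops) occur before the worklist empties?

Worklist (12 pops):
  #1 pop 0: in=⊥ → ⊥ (no change)
  #2 pop 1: in=[0,3] → [-2,3] (was ⊥); enqueue []
  #3 pop 2: in=[0,3] → [-2,3] (was ⊥); enqueue [0,1]
  #4 pop 3: in=[-2,3] → [-3,3] (was [0,3]); enqueue [2]
  #5 pop 4: in=[-2,3] → [-3,3] (was ⊥); enqueue []
  #6 pop 0: in=[-2,3] → [-3,1] (was ⊥); enqueue []
  #7 pop 1: in=[-3,3] → [-3,3] (was [-2,3]); enqueue [3,4]
  #8 pop 2: in=[-3,3] → [-3,3] (was [-2,3]); enqueue [0,1]
  #9 pop 3: in=[-3,3] → [-3,3] (no change)
  #10 pop 4: in=[-3,3] → [-3,3] (no change)
  #11 pop 0: in=[-3,3] → [-3,1] (no change)
  #12 pop 1: in=[-3,3] → [-3,3] (no change)

Fixpoint:
  val[0] = [-3,1]
  val[1] = [-3,3]
  val[2] = [-3,3]
  val[3] = [-3,3]
  val[4] = [-3,3]

12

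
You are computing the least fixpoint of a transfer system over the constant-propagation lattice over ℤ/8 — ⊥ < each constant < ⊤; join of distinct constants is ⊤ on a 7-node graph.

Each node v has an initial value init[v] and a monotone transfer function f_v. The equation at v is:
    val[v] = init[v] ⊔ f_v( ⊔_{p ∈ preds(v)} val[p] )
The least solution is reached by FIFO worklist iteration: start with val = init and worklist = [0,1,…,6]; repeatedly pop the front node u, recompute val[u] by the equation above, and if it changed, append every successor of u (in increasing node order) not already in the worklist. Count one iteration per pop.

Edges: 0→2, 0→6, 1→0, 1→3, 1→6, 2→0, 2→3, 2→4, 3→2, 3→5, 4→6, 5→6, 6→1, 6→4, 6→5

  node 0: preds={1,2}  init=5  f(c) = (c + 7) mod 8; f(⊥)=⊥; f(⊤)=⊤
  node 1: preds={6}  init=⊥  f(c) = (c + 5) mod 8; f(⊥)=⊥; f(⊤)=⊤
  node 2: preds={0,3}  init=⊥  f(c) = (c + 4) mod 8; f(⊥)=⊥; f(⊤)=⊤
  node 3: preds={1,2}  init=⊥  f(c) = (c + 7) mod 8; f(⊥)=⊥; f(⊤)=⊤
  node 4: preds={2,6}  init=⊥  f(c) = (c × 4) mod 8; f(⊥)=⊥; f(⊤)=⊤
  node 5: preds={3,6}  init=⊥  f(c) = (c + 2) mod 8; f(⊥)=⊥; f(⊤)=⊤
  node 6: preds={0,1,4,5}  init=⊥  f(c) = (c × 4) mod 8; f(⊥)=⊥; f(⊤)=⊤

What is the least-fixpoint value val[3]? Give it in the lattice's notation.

Worklist (17 pops):
  #1 pop 0: in=⊥ → 5 (no change)
  #2 pop 1: in=⊥ → ⊥ (no change)
  #3 pop 2: in=5 → 1 (was ⊥); enqueue [0]
  #4 pop 3: in=1 → 0 (was ⊥); enqueue [2]
  #5 pop 4: in=1 → 4 (was ⊥); enqueue []
  #6 pop 5: in=0 → 2 (was ⊥); enqueue []
  #7 pop 6: in=⊤ → ⊤ (was ⊥); enqueue [1,4,5]
  #8 pop 0: in=1 → ⊤ (was 5); enqueue [6]
  #9 pop 2: in=⊤ → ⊤ (was 1); enqueue [0,3]
  #10 pop 1: in=⊤ → ⊤ (was ⊥); enqueue []
  #11 pop 4: in=⊤ → ⊤ (was 4); enqueue []
  #12 pop 5: in=⊤ → ⊤ (was 2); enqueue []
  #13 pop 6: in=⊤ → ⊤ (no change)
  #14 pop 0: in=⊤ → ⊤ (no change)
  #15 pop 3: in=⊤ → ⊤ (was 0); enqueue [2,5]
  #16 pop 2: in=⊤ → ⊤ (no change)
  #17 pop 5: in=⊤ → ⊤ (no change)

Fixpoint:
  val[0] = ⊤
  val[1] = ⊤
  val[2] = ⊤
  val[3] = ⊤
  val[4] = ⊤
  val[5] = ⊤
  val[6] = ⊤

⊤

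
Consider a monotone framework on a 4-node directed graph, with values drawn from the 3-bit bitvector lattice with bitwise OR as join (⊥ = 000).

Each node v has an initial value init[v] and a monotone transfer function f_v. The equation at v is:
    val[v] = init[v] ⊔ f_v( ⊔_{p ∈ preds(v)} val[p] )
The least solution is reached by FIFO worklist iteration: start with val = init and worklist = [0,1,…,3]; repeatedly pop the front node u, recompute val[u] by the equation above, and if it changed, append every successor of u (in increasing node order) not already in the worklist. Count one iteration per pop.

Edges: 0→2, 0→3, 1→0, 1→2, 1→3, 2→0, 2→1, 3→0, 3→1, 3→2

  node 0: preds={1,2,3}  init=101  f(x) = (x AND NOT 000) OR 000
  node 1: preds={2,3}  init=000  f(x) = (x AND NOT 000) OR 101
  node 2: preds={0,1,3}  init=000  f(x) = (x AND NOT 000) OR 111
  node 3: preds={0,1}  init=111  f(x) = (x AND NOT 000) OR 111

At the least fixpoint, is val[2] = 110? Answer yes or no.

Iteration log — 6 steps:
  step 1. node 0  ⊔preds=111  new=111  old=101  +wl: 
  step 2. node 1  ⊔preds=111  new=111  old=000  +wl: 0
  step 3. node 2  ⊔preds=111  new=111  old=000  +wl: 1
  step 4. node 3  ⊔preds=111  new=111  stable
  step 5. node 0  ⊔preds=111  new=111  stable
  step 6. node 1  ⊔preds=111  new=111  stable

Least fixpoint reached:
  node 0: 111
  node 1: 111
  node 2: 111
  node 3: 111

no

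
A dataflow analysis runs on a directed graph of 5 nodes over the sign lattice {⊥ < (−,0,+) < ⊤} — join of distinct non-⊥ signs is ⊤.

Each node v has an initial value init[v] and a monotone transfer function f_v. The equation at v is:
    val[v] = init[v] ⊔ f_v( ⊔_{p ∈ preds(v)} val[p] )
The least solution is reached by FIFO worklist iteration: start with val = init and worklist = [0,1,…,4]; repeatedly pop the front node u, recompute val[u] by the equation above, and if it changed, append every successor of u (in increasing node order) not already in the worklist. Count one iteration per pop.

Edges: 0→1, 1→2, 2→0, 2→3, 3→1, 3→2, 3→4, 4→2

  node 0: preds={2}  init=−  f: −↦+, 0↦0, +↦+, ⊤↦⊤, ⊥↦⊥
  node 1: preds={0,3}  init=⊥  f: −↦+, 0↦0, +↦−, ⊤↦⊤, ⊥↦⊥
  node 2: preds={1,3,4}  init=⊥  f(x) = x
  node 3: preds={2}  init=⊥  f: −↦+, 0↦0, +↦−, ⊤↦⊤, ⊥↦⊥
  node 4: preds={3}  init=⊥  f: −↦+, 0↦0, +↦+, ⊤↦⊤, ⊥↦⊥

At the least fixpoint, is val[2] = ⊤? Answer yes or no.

Trace (14 dequeues):
  [1] u=0 | in ⊥ | out − | ==
  [2] u=1 | in − | out + | prev ⊥ | push {}
  [3] u=2 | in + | out + | prev ⊥ | push {0}
  [4] u=3 | in + | out − | prev ⊥ | push {1,2}
  [5] u=4 | in − | out + | prev ⊥ | push {}
  [6] u=0 | in + | out ⊤ | prev − | push {}
  [7] u=1 | in ⊤ | out ⊤ | prev + | push {}
  [8] u=2 | in ⊤ | out ⊤ | prev + | push {0,3}
  [9] u=0 | in ⊤ | out ⊤ | ==
  [10] u=3 | in ⊤ | out ⊤ | prev − | push {1,2,4}
  [11] u=1 | in ⊤ | out ⊤ | ==
  [12] u=2 | in ⊤ | out ⊤ | ==
  [13] u=4 | in ⊤ | out ⊤ | prev + | push {2}
  [14] u=2 | in ⊤ | out ⊤ | ==

Converged values:
  [0] ⊤
  [1] ⊤
  [2] ⊤
  [3] ⊤
  [4] ⊤

yes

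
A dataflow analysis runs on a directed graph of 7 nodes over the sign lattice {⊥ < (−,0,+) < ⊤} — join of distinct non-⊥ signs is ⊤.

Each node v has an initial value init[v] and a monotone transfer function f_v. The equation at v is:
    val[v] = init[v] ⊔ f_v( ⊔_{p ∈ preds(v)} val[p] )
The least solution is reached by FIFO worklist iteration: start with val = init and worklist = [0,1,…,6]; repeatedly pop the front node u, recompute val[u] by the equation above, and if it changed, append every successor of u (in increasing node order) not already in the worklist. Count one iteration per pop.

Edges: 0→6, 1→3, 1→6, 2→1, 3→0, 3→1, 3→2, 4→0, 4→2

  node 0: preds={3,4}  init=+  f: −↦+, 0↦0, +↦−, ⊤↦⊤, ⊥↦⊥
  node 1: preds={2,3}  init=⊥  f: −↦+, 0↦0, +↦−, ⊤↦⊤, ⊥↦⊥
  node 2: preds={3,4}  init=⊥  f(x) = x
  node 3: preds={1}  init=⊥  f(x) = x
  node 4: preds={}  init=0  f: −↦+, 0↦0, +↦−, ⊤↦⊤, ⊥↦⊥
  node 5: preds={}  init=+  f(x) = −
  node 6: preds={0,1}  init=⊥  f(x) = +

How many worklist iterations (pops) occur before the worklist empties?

13

Worklist (13 pops):
  #1 pop 0: in=0 → ⊤ (was +); enqueue []
  #2 pop 1: in=⊥ → ⊥ (no change)
  #3 pop 2: in=0 → 0 (was ⊥); enqueue [1]
  #4 pop 3: in=⊥ → ⊥ (no change)
  #5 pop 4: in=⊥ → 0 (no change)
  #6 pop 5: in=⊥ → ⊤ (was +); enqueue []
  #7 pop 6: in=⊤ → + (was ⊥); enqueue []
  #8 pop 1: in=0 → 0 (was ⊥); enqueue [3,6]
  #9 pop 3: in=0 → 0 (was ⊥); enqueue [0,1,2]
  #10 pop 6: in=⊤ → + (no change)
  #11 pop 0: in=0 → ⊤ (no change)
  #12 pop 1: in=0 → 0 (no change)
  #13 pop 2: in=0 → 0 (no change)

Fixpoint:
  val[0] = ⊤
  val[1] = 0
  val[2] = 0
  val[3] = 0
  val[4] = 0
  val[5] = ⊤
  val[6] = +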